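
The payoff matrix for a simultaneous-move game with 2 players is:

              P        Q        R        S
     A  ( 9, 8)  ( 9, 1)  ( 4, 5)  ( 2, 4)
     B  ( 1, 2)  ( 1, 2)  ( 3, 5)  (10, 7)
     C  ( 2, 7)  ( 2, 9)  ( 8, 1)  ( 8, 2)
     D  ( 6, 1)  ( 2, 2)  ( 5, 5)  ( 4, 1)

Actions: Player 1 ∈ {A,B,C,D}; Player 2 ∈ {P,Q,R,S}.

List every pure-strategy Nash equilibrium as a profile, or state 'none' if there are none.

(A,P): NE
(A,Q): not NE [P2→P gives 8>1]
(A,R): not NE [P1→C gives 8>4; P2→P gives 8>5]
(A,S): not NE [P1→B gives 10>2; P2→P gives 8>4]
(B,P): not NE [P1→A gives 9>1; P2→S gives 7>2]
(B,Q): not NE [P1→A gives 9>1; P2→S gives 7>2]
(B,R): not NE [P1→C gives 8>3; P2→S gives 7>5]
(B,S): NE
(C,P): not NE [P1→A gives 9>2; P2→Q gives 9>7]
(C,Q): not NE [P1→A gives 9>2]
(C,R): not NE [P2→Q gives 9>1]
(C,S): not NE [P1→B gives 10>8; P2→Q gives 9>2]
(D,P): not NE [P1→A gives 9>6; P2→R gives 5>1]
(D,Q): not NE [P1→A gives 9>2; P2→R gives 5>2]
(D,R): not NE [P1→C gives 8>5]
(D,S): not NE [P1→B gives 10>4; P2→R gives 5>1]

Nash profiles: (A,P), (B,S)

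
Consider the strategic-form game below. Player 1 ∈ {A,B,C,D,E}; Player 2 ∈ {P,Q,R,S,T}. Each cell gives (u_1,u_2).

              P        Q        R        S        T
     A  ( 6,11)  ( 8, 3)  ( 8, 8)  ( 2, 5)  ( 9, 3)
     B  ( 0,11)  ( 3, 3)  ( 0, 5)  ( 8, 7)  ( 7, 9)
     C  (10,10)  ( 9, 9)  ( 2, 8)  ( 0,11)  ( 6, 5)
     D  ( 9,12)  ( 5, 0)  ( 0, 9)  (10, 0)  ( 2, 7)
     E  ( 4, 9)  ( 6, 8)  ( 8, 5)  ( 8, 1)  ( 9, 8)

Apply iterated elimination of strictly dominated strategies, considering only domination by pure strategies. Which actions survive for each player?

P2 drop Q (P beats it: A:11>3 B:11>3 C:10>9 D:12>0 E:9>8)
P2 drop R (P beats it: A:11>8 B:11>5 C:10>8 D:12>9 E:9>5)
P2 drop T (P beats it: A:11>3 B:11>9 C:10>5 D:12>7 E:9>8)
P1 drop A (D beats it: P:9>6 S:10>2)
P1 drop B (D beats it: P:9>0 S:10>8)
P1 drop E (D beats it: P:9>4 S:10>8)
P1→{C,D} P2→{P,S}

IESDS → P1:{C,D} P2:{P,S}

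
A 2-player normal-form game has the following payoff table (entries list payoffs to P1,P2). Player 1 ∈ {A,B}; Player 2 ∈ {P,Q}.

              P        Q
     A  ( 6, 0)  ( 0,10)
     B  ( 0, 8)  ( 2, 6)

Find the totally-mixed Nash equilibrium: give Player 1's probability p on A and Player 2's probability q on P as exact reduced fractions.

P1 indiff ⇒ q·6+(1-q)·0 = q·0+(1-q)·2 ⇒ q(6) = (1-q)(2) ⇒ q = 1/4
P2 indiff ⇒ p·0+(1-p)·8 = p·10+(1-p)·6 ⇒ p(-10) = (1-p)(-2) ⇒ p = 1/6

P1 mixes 1/6 on A; P2 mixes 1/4 on P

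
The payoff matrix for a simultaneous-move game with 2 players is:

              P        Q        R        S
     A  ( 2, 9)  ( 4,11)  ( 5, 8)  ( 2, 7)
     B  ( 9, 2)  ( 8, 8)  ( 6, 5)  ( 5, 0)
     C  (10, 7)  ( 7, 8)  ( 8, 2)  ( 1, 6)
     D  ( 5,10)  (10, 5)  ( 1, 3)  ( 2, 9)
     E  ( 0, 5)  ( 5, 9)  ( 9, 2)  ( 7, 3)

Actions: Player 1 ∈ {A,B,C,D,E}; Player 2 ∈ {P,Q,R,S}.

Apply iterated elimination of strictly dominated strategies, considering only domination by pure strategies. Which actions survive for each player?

P1 drop A (B beats it: P:9>2 Q:8>4 R:6>5 S:5>2)
P2 drop R (Q beats it: B:8>5 C:8>2 D:5>3 E:9>2)
P2 drop S (P beats it: B:2>0 C:7>6 D:10>9 E:5>3)
P1 drop E (B beats it: P:9>0 Q:8>5)
P1→{B,C,D} P2→{P,Q}

Remaining: P1:{B,C,D} P2:{P,Q}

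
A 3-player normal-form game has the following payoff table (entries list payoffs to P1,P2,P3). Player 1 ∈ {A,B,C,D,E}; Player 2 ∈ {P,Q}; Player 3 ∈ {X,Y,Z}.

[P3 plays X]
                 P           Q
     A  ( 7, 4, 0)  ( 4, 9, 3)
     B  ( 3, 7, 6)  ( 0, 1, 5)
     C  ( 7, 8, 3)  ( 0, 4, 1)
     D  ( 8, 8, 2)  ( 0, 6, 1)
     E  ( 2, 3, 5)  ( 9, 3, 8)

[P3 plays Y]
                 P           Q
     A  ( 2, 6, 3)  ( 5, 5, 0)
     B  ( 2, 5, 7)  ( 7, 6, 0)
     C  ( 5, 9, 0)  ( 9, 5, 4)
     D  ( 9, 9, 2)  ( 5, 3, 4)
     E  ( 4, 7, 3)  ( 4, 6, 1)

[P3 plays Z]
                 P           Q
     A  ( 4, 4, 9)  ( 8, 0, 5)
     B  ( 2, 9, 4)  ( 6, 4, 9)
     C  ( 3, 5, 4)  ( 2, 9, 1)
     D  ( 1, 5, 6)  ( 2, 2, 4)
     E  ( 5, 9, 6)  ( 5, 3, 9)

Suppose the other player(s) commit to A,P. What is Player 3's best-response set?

u_3(X vs A,P) = 0
u_3(Y vs A,P) = 3
u_3(Z vs A,P) = 9
max payoff 9 at {Z}

argmax u_3 = {Z}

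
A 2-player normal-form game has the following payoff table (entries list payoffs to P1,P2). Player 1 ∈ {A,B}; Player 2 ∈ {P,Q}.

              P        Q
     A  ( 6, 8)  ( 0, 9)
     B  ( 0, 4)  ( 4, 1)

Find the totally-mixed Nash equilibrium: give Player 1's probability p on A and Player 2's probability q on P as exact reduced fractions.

(p,q) = (3/4, 2/5)

P1 indiff ⇒ q·6+(1-q)·0 = q·0+(1-q)·4 ⇒ q(6) = (1-q)(4) ⇒ q = 2/5
P2 indiff ⇒ p·8+(1-p)·4 = p·9+(1-p)·1 ⇒ p(-1) = (1-p)(-3) ⇒ p = 3/4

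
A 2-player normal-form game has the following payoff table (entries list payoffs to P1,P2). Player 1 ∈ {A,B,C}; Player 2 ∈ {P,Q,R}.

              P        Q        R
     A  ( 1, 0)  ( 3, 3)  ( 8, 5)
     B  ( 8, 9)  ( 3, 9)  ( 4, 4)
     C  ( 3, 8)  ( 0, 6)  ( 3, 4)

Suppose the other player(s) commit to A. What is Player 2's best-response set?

BR_2 = {R}

u_2(P vs A) = 0
u_2(Q vs A) = 3
u_2(R vs A) = 5
max payoff 5 at {R}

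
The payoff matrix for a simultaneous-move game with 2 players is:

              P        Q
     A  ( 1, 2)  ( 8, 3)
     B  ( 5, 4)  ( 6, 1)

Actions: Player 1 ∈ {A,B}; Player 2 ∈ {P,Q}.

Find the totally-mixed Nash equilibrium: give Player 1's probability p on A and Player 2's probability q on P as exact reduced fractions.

P1 indiff ⇒ q·1+(1-q)·8 = q·5+(1-q)·6 ⇒ q(-4) = (1-q)(-2) ⇒ q = 1/3
P2 indiff ⇒ p·2+(1-p)·4 = p·3+(1-p)·1 ⇒ p(-1) = (1-p)(-3) ⇒ p = 3/4

(p,q) = (3/4, 1/3)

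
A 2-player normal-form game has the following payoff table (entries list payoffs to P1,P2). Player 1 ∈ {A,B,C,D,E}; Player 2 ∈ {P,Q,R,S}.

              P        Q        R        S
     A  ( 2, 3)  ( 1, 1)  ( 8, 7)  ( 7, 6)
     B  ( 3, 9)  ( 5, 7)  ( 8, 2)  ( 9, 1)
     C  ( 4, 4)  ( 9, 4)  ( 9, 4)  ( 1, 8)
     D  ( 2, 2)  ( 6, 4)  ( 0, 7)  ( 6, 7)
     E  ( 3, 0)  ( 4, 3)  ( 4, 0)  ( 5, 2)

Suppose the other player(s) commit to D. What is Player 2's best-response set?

BR_2 = {R,S}

u_2(P vs D) = 2
u_2(Q vs D) = 4
u_2(R vs D) = 7
u_2(S vs D) = 7
max payoff 7 at {R,S}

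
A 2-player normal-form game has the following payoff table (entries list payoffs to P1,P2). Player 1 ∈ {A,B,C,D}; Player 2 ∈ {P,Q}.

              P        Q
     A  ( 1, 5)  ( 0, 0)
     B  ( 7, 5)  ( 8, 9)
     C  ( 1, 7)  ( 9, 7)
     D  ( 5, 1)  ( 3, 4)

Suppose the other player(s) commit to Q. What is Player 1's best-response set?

P1 best: {C}

u_1(A vs Q) = 0
u_1(B vs Q) = 8
u_1(C vs Q) = 9
u_1(D vs Q) = 3
max payoff 9 at {C}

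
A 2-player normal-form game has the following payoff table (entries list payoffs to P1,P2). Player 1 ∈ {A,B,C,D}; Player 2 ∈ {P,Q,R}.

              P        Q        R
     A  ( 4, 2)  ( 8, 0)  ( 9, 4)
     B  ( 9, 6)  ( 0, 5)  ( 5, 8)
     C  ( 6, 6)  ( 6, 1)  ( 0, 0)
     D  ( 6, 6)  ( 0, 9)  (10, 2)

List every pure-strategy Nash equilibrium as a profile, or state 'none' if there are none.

Equilibria: none

(A,P): not NE [P1→B gives 9>4; P2→R gives 4>2]
(A,Q): not NE [P2→R gives 4>0]
(A,R): not NE [P1→D gives 10>9]
(B,P): not NE [P2→R gives 8>6]
(B,Q): not NE [P1→A gives 8>0; P2→R gives 8>5]
(B,R): not NE [P1→D gives 10>5]
(C,P): not NE [P1→B gives 9>6]
(C,Q): not NE [P1→A gives 8>6; P2→P gives 6>1]
(C,R): not NE [P1→D gives 10>0; P2→P gives 6>0]
(D,P): not NE [P1→B gives 9>6; P2→Q gives 9>6]
(D,Q): not NE [P1→A gives 8>0]
(D,R): not NE [P2→Q gives 9>2]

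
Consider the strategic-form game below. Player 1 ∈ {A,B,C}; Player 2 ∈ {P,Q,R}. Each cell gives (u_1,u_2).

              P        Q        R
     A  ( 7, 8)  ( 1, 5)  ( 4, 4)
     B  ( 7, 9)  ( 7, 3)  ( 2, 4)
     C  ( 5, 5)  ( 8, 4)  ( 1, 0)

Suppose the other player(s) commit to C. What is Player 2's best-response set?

u_2(P vs C) = 5
u_2(Q vs C) = 4
u_2(R vs C) = 0
max payoff 5 at {P}

argmax u_2 = {P}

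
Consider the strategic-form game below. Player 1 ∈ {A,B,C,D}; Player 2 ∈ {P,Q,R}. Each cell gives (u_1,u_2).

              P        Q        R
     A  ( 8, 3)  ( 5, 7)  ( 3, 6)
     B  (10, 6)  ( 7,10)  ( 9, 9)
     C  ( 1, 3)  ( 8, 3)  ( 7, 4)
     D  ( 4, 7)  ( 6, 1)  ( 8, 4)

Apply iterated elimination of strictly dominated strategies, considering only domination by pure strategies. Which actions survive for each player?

Remaining: P1:{B,C} P2:{Q,R}

P1 drop A (B beats it: P:10>8 Q:7>5 R:9>3)
P1 drop D (B beats it: P:10>4 Q:7>6 R:9>8)
P2 drop P (R beats it: B:9>6 C:4>3)
P1→{B,C} P2→{Q,R}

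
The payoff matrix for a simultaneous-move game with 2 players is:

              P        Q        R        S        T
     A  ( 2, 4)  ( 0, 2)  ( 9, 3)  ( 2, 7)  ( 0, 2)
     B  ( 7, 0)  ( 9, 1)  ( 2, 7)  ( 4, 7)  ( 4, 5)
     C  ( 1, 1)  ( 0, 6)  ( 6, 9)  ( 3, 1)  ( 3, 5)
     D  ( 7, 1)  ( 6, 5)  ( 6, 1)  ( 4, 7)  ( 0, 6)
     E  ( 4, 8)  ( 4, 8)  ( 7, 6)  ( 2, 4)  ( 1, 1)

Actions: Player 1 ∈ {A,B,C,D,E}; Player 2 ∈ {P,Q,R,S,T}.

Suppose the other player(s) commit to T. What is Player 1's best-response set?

BR_1 = {B}

u_1(A vs T) = 0
u_1(B vs T) = 4
u_1(C vs T) = 3
u_1(D vs T) = 0
u_1(E vs T) = 1
max payoff 4 at {B}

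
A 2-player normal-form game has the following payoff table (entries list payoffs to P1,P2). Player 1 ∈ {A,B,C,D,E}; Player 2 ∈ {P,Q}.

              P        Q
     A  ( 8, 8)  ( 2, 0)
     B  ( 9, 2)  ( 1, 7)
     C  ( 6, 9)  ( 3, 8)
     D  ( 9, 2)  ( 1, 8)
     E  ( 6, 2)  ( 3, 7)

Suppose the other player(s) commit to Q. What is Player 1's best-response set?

P1 best: {C,E}

u_1(A vs Q) = 2
u_1(B vs Q) = 1
u_1(C vs Q) = 3
u_1(D vs Q) = 1
u_1(E vs Q) = 3
max payoff 3 at {C,E}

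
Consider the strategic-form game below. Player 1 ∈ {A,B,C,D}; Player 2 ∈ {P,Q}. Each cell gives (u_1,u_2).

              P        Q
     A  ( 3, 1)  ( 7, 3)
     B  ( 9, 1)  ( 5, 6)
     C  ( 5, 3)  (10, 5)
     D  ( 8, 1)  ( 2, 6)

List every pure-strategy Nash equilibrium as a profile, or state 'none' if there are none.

(A,P): not NE [P1→B gives 9>3; P2→Q gives 3>1]
(A,Q): not NE [P1→C gives 10>7]
(B,P): not NE [P2→Q gives 6>1]
(B,Q): not NE [P1→C gives 10>5]
(C,P): not NE [P1→B gives 9>5; P2→Q gives 5>3]
(C,Q): NE
(D,P): not NE [P1→B gives 9>8; P2→Q gives 6>1]
(D,Q): not NE [P1→C gives 10>2]

NE set: (C,Q)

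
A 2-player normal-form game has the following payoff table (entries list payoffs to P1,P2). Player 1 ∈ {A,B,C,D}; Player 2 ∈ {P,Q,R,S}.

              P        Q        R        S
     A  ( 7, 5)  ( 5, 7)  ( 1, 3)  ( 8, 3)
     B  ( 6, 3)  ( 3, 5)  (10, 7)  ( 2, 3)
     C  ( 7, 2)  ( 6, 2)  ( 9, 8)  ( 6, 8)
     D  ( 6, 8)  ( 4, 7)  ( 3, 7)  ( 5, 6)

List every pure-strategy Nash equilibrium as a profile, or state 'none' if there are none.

Nash profiles: (B,R)

(A,P): not NE [P2→Q gives 7>5]
(A,Q): not NE [P1→C gives 6>5]
(A,R): not NE [P1→B gives 10>1; P2→Q gives 7>3]
(A,S): not NE [P2→Q gives 7>3]
(B,P): not NE [P1→C gives 7>6; P2→R gives 7>3]
(B,Q): not NE [P1→C gives 6>3; P2→R gives 7>5]
(B,R): NE
(B,S): not NE [P1→A gives 8>2; P2→R gives 7>3]
(C,P): not NE [P2→S gives 8>2]
(C,Q): not NE [P2→S gives 8>2]
(C,R): not NE [P1→B gives 10>9]
(C,S): not NE [P1→A gives 8>6]
(D,P): not NE [P1→C gives 7>6]
(D,Q): not NE [P1→C gives 6>4; P2→P gives 8>7]
(D,R): not NE [P1→B gives 10>3; P2→P gives 8>7]
(D,S): not NE [P1→A gives 8>5; P2→P gives 8>6]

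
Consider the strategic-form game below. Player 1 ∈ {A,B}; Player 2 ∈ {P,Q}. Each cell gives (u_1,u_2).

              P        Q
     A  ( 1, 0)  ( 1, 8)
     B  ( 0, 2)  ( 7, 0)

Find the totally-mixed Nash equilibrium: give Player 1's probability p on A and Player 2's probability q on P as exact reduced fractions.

P1 indiff ⇒ q·1+(1-q)·1 = q·0+(1-q)·7 ⇒ q(1) = (1-q)(6) ⇒ q = 6/7
P2 indiff ⇒ p·0+(1-p)·2 = p·8+(1-p)·0 ⇒ p(-8) = (1-p)(-2) ⇒ p = 1/5

P1 mixes 1/5 on A; P2 mixes 6/7 on P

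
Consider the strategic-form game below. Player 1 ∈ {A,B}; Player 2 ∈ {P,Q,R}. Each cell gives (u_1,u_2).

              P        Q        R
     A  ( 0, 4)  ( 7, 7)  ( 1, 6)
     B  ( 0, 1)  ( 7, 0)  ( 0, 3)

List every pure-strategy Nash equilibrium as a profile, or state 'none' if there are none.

NE set: (A,Q)

(A,P): not NE [P2→Q gives 7>4]
(A,Q): NE
(A,R): not NE [P2→Q gives 7>6]
(B,P): not NE [P2→R gives 3>1]
(B,Q): not NE [P2→R gives 3>0]
(B,R): not NE [P1→A gives 1>0]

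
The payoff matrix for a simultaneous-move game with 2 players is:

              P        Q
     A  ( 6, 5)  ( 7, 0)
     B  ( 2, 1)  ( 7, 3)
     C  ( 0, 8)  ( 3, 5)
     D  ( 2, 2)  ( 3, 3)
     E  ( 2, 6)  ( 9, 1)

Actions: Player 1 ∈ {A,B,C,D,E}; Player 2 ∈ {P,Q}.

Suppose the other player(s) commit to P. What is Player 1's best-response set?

BR_1 = {A}

u_1(A vs P) = 6
u_1(B vs P) = 2
u_1(C vs P) = 0
u_1(D vs P) = 2
u_1(E vs P) = 2
max payoff 6 at {A}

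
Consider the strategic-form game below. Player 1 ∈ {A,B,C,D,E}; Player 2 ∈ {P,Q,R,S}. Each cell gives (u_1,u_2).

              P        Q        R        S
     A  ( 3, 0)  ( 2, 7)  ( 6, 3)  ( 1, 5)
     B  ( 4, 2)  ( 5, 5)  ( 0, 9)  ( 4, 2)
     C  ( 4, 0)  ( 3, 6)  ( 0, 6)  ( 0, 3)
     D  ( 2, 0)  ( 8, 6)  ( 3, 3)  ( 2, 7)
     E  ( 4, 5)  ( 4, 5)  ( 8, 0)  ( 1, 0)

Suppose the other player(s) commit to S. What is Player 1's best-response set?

u_1(A vs S) = 1
u_1(B vs S) = 4
u_1(C vs S) = 0
u_1(D vs S) = 2
u_1(E vs S) = 1
max payoff 4 at {B}

argmax u_1 = {B}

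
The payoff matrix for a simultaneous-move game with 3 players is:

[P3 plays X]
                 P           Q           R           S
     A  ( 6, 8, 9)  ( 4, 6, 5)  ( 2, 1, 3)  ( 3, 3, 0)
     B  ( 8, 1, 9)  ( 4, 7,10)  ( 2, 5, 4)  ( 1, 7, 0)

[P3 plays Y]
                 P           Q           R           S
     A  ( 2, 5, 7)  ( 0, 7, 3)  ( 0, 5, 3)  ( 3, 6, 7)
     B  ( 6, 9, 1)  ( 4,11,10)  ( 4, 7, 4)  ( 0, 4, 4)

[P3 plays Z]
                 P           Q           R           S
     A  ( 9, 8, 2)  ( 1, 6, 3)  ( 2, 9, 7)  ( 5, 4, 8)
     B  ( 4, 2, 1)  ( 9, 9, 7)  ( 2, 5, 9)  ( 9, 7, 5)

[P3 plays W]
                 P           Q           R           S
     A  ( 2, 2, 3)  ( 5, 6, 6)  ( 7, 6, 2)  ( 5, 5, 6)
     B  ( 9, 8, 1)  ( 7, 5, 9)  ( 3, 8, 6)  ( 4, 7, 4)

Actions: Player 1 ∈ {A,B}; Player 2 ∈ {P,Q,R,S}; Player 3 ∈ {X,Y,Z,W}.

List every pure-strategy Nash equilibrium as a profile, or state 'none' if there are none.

(A,P,X): not NE [P1→B gives 8>6]
(A,P,Y): not NE [P1→B gives 6>2; P2→Q gives 7>5; P3→X gives 9>7]
(A,P,Z): not NE [P2→R gives 9>8; P3→X gives 9>2]
(A,P,W): not NE [P1→B gives 9>2; P2→R gives 6>2; P3→X gives 9>3]
(A,Q,X): not NE [P2→P gives 8>6; P3→W gives 6>5]
(A,Q,Y): not NE [P1→B gives 4>0; P3→W gives 6>3]
(A,Q,Z): not NE [P1→B gives 9>1; P2→R gives 9>6; P3→W gives 6>3]
(A,Q,W): not NE [P1→B gives 7>5]
(A,R,X): not NE [P2→P gives 8>1; P3→Z gives 7>3]
(A,R,Y): not NE [P1→B gives 4>0; P2→Q gives 7>5; P3→Z gives 7>3]
(A,R,Z): NE
(A,R,W): not NE [P3→Z gives 7>2]
(A,S,X): not NE [P2→P gives 8>3; P3→Z gives 8>0]
(A,S,Y): not NE [P2→Q gives 7>6; P3→Z gives 8>7]
(A,S,Z): not NE [P1→B gives 9>5; P2→R gives 9>4]
(A,S,W): not NE [P2→R gives 6>5; P3→Z gives 8>6]
(B,P,X): not NE [P2→S gives 7>1]
(B,P,Y): not NE [P2→Q gives 11>9; P3→X gives 9>1]
(B,P,Z): not NE [P1→A gives 9>4; P2→Q gives 9>2; P3→X gives 9>1]
(B,P,W): not NE [P3→X gives 9>1]
(B,Q,X): NE
(B,Q,Y): NE
(B,Q,Z): not NE [P3→Y gives 10>7]
(B,Q,W): not NE [P2→R gives 8>5; P3→Y gives 10>9]
(B,R,X): not NE [P2→S gives 7>5; P3→Z gives 9>4]
(B,R,Y): not NE [P2→Q gives 11>7; P3→Z gives 9>4]
(B,R,Z): not NE [P2→Q gives 9>5]
(B,R,W): not NE [P1→A gives 7>3; P3→Z gives 9>6]
(B,S,X): not NE [P1→A gives 3>1; P3→Z gives 5>0]
(B,S,Y): not NE [P1→A gives 3>0; P2→Q gives 11>4; P3→Z gives 5>4]
(B,S,Z): not NE [P2→Q gives 9>7]
(B,S,W): not NE [P1→A gives 5>4; P2→R gives 8>7; P3→Z gives 5>4]

PSNE = {(A,R,Z), (B,Q,X), (B,Q,Y)}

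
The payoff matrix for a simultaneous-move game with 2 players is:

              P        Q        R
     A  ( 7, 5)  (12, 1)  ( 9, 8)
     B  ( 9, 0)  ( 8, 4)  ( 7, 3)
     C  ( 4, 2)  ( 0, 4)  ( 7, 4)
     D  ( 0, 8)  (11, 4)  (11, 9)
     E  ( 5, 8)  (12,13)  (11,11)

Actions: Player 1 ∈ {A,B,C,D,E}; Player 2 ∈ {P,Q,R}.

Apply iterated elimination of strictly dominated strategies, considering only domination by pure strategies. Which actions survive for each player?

Remaining: P1:{A,D,E} P2:{Q,R}

P1 drop C (A beats it: P:7>4 Q:12>0 R:9>7)
P2 drop P (R beats it: A:8>5 B:3>0 D:9>8 E:11>8)
P1 drop B (A beats it: Q:12>8 R:9>7)
P1→{A,D,E} P2→{Q,R}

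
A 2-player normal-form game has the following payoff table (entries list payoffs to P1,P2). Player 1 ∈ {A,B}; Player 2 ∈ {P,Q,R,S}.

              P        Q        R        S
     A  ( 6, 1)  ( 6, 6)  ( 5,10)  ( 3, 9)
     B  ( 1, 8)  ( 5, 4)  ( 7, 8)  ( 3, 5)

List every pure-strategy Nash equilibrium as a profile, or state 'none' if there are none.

(A,P): not NE [P2→R gives 10>1]
(A,Q): not NE [P2→R gives 10>6]
(A,R): not NE [P1→B gives 7>5]
(A,S): not NE [P2→R gives 10>9]
(B,P): not NE [P1→A gives 6>1]
(B,Q): not NE [P1→A gives 6>5; P2→R gives 8>4]
(B,R): NE
(B,S): not NE [P2→R gives 8>5]

Nash profiles: (B,R)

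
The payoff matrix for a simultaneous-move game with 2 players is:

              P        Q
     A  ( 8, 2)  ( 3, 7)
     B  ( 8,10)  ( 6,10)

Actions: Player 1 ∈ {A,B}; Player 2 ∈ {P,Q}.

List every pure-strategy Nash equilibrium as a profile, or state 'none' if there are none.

PSNE = {(B,P), (B,Q)}

(A,P): not NE [P2→Q gives 7>2]
(A,Q): not NE [P1→B gives 6>3]
(B,P): NE
(B,Q): NE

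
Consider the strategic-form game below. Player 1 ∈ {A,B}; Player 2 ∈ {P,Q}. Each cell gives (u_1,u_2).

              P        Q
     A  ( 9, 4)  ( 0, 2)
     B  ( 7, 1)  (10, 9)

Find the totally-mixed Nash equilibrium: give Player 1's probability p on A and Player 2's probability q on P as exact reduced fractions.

P1 mixes 4/5 on A; P2 mixes 5/6 on P

P1 indiff ⇒ q·9+(1-q)·0 = q·7+(1-q)·10 ⇒ q(2) = (1-q)(10) ⇒ q = 5/6
P2 indiff ⇒ p·4+(1-p)·1 = p·2+(1-p)·9 ⇒ p(2) = (1-p)(8) ⇒ p = 4/5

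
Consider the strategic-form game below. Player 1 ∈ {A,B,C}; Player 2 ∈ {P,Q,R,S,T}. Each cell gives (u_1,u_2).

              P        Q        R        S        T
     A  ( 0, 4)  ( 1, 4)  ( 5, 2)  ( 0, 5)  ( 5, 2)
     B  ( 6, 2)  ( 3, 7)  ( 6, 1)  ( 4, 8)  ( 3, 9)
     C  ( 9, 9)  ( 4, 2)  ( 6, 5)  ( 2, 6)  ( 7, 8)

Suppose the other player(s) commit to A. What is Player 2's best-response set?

u_2(P vs A) = 4
u_2(Q vs A) = 4
u_2(R vs A) = 2
u_2(S vs A) = 5
u_2(T vs A) = 2
max payoff 5 at {S}

BR_2 = {S}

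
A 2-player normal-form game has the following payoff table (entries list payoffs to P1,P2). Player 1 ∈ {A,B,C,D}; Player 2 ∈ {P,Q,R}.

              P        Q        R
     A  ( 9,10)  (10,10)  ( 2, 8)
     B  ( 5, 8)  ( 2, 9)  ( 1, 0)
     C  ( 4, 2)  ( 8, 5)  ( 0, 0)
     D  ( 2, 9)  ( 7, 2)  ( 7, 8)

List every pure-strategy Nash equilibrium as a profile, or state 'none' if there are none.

(A,P): NE
(A,Q): NE
(A,R): not NE [P1→D gives 7>2; P2→Q gives 10>8]
(B,P): not NE [P1→A gives 9>5; P2→Q gives 9>8]
(B,Q): not NE [P1→A gives 10>2]
(B,R): not NE [P1→D gives 7>1; P2→Q gives 9>0]
(C,P): not NE [P1→A gives 9>4; P2→Q gives 5>2]
(C,Q): not NE [P1→A gives 10>8]
(C,R): not NE [P1→D gives 7>0; P2→Q gives 5>0]
(D,P): not NE [P1→A gives 9>2]
(D,Q): not NE [P1→A gives 10>7; P2→P gives 9>2]
(D,R): not NE [P2→P gives 9>8]

NE set: (A,P), (A,Q)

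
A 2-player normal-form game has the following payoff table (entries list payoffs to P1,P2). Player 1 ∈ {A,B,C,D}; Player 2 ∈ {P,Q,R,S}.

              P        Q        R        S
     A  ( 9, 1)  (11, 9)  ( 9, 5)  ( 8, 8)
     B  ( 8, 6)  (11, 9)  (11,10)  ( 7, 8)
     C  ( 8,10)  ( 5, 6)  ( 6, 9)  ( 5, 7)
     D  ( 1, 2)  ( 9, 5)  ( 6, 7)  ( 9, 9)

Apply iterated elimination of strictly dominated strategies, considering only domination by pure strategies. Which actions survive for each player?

Remaining: P1:{A,B,D} P2:{Q,R,S}

P1 drop C (A beats it: P:9>8 Q:11>5 R:9>6 S:8>5)
P2 drop P (Q beats it: A:9>1 B:9>6 D:5>2)
P1→{A,B,D} P2→{Q,R,S}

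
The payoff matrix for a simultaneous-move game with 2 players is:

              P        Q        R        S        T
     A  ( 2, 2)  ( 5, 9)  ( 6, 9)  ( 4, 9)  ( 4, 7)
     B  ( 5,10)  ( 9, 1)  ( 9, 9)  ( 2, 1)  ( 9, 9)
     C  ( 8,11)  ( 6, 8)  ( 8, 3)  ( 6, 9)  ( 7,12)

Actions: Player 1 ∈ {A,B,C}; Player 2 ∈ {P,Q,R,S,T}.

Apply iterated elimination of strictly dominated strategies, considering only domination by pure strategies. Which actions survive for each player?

P1 drop A (C beats it: P:8>2 Q:6>5 R:8>6 S:6>4 T:7>4)
P2 drop Q (P beats it: B:10>1 C:11>8)
P2 drop R (P beats it: B:10>9 C:11>3)
P2 drop S (P beats it: B:10>1 C:11>9)
P1→{B,C} P2→{P,T}

Survivors P1:{B,C} P2:{P,T}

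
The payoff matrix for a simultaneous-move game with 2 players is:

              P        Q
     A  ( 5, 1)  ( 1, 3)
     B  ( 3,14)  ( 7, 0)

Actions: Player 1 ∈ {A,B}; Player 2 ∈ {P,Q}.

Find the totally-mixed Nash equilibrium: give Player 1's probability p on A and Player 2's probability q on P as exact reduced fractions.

(p,q) = (7/8, 3/4)

P1 indiff ⇒ q·5+(1-q)·1 = q·3+(1-q)·7 ⇒ q(2) = (1-q)(6) ⇒ q = 3/4
P2 indiff ⇒ p·1+(1-p)·14 = p·3+(1-p)·0 ⇒ p(-2) = (1-p)(-14) ⇒ p = 7/8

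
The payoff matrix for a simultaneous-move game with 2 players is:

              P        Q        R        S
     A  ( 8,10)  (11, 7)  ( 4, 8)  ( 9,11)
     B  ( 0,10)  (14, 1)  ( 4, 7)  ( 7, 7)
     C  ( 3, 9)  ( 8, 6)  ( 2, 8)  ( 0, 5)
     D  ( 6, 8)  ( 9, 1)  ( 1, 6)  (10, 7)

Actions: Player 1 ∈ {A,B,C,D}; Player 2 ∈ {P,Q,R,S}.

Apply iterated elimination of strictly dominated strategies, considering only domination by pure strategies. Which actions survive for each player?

Survivors P1:{A,D} P2:{P,S}

P1 drop C (A beats it: P:8>3 Q:11>8 R:4>2 S:9>0)
P2 drop Q (P beats it: A:10>7 B:10>1 D:8>1)
P2 drop R (P beats it: A:10>8 B:10>7 D:8>6)
P1 drop B (A beats it: P:8>0 S:9>7)
P1→{A,D} P2→{P,S}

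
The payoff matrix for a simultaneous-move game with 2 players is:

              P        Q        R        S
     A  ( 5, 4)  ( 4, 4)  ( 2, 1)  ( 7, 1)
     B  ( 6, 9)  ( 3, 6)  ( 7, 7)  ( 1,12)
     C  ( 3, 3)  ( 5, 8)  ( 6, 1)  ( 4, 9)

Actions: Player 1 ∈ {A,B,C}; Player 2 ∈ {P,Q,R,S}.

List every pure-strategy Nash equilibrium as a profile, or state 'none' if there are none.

PSNE: ∅

(A,P): not NE [P1→B gives 6>5]
(A,Q): not NE [P1→C gives 5>4]
(A,R): not NE [P1→B gives 7>2; P2→Q gives 4>1]
(A,S): not NE [P2→Q gives 4>1]
(B,P): not NE [P2→S gives 12>9]
(B,Q): not NE [P1→C gives 5>3; P2→S gives 12>6]
(B,R): not NE [P2→S gives 12>7]
(B,S): not NE [P1→A gives 7>1]
(C,P): not NE [P1→B gives 6>3; P2→S gives 9>3]
(C,Q): not NE [P2→S gives 9>8]
(C,R): not NE [P1→B gives 7>6; P2→S gives 9>1]
(C,S): not NE [P1→A gives 7>4]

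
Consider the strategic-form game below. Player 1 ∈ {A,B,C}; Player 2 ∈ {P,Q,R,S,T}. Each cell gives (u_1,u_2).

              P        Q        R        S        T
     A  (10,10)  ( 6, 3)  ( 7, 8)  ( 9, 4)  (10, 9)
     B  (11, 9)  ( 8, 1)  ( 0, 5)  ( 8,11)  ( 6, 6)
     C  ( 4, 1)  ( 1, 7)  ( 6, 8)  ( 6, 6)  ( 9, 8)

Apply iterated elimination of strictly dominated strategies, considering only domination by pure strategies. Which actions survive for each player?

Remaining: P1:{A,B} P2:{P,S}

P1 drop C (A beats it: P:10>4 Q:6>1 R:7>6 S:9>6 T:10>9)
P2 drop Q (P beats it: A:10>3 B:9>1)
P2 drop R (P beats it: A:10>8 B:9>5)
P2 drop T (P beats it: A:10>9 B:9>6)
P1→{A,B} P2→{P,S}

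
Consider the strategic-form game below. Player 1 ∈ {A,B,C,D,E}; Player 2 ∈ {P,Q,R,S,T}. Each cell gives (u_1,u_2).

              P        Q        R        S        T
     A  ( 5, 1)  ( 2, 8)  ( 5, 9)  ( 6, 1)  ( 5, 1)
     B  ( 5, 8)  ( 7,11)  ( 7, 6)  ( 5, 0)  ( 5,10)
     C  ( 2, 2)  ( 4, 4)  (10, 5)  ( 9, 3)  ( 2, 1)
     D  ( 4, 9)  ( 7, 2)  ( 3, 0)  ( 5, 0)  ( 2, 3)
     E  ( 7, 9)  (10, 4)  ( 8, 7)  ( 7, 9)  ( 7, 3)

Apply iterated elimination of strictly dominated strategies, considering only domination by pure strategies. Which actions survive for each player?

P1 drop A (E beats it: P:7>5 Q:10>2 R:8>5 S:7>6 T:7>5)
P1 drop B (E beats it: P:7>5 Q:10>7 R:8>7 S:7>5 T:7>5)
P1 drop D (E beats it: P:7>4 Q:10>7 R:8>3 S:7>5 T:7>2)
P2 drop Q (R beats it: C:5>4 E:7>4)
P2 drop T (P beats it: C:2>1 E:9>3)
P1→{C,E} P2→{P,R,S}

IESDS → P1:{C,E} P2:{P,R,S}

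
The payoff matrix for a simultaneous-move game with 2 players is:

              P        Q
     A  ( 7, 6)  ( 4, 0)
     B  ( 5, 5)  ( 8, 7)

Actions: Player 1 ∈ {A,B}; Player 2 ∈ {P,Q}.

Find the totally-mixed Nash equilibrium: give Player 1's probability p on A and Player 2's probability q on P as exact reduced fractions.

P1 indiff ⇒ q·7+(1-q)·4 = q·5+(1-q)·8 ⇒ q(2) = (1-q)(4) ⇒ q = 2/3
P2 indiff ⇒ p·6+(1-p)·5 = p·0+(1-p)·7 ⇒ p(6) = (1-p)(2) ⇒ p = 1/4

p=1/4, q=2/3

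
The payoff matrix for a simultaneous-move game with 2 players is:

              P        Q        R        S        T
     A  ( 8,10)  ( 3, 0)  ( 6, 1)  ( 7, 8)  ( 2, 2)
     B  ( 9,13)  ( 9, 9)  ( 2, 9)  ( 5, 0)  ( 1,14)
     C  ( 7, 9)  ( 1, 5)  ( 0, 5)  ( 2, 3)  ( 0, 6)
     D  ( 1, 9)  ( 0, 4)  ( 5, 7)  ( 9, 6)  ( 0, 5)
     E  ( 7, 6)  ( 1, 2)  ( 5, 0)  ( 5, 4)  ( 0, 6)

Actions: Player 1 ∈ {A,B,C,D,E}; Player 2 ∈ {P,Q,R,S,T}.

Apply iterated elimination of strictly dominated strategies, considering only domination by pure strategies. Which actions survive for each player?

P1 drop C (A beats it: P:8>7 Q:3>1 R:6>0 S:7>2 T:2>0)
P1 drop E (A beats it: P:8>7 Q:3>1 R:6>5 S:7>5 T:2>0)
P2 drop Q (P beats it: A:10>0 B:13>9 D:9>4)
P2 drop R (P beats it: A:10>1 B:13>9 D:9>7)
P2 drop S (P beats it: A:10>8 B:13>0 D:9>6)
P1 drop D (A beats it: P:8>1 T:2>0)
P1→{A,B} P2→{P,T}

Survivors P1:{A,B} P2:{P,T}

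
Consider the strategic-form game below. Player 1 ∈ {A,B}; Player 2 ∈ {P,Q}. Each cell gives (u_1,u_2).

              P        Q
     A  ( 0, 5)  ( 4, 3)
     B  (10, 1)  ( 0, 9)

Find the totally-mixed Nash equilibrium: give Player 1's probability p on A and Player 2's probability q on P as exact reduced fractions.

P1 mixes 4/5 on A; P2 mixes 2/7 on P

P1 indiff ⇒ q·0+(1-q)·4 = q·10+(1-q)·0 ⇒ q(-10) = (1-q)(-4) ⇒ q = 2/7
P2 indiff ⇒ p·5+(1-p)·1 = p·3+(1-p)·9 ⇒ p(2) = (1-p)(8) ⇒ p = 4/5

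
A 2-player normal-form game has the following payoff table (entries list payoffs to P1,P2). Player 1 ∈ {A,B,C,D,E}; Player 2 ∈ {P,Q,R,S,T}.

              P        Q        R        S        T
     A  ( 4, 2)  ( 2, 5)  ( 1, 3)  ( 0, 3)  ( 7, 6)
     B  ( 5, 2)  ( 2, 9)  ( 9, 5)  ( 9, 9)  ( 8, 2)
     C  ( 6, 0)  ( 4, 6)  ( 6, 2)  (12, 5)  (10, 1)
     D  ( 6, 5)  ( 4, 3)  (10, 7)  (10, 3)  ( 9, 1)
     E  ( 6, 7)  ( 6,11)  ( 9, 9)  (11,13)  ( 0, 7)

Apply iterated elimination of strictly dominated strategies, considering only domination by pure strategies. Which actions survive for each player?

P1 drop A (C beats it: P:6>4 Q:4>2 R:6>1 S:12>0 T:10>7)
P1 drop B (D beats it: P:6>5 Q:4>2 R:10>9 S:10>9 T:9>8)
P2 drop P (R beats it: C:2>0 D:7>5 E:9>7)
P2 drop T (Q beats it: C:6>1 D:3>1 E:11>7)
P1→{C,D,E} P2→{Q,R,S}

Survivors P1:{C,D,E} P2:{Q,R,S}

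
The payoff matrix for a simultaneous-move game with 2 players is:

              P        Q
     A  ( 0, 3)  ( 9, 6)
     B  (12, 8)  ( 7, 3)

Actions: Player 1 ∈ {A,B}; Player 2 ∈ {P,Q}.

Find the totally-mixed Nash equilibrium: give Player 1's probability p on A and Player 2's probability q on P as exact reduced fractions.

(p,q) = (5/8, 1/7)

P1 indiff ⇒ q·0+(1-q)·9 = q·12+(1-q)·7 ⇒ q(-12) = (1-q)(-2) ⇒ q = 1/7
P2 indiff ⇒ p·3+(1-p)·8 = p·6+(1-p)·3 ⇒ p(-3) = (1-p)(-5) ⇒ p = 5/8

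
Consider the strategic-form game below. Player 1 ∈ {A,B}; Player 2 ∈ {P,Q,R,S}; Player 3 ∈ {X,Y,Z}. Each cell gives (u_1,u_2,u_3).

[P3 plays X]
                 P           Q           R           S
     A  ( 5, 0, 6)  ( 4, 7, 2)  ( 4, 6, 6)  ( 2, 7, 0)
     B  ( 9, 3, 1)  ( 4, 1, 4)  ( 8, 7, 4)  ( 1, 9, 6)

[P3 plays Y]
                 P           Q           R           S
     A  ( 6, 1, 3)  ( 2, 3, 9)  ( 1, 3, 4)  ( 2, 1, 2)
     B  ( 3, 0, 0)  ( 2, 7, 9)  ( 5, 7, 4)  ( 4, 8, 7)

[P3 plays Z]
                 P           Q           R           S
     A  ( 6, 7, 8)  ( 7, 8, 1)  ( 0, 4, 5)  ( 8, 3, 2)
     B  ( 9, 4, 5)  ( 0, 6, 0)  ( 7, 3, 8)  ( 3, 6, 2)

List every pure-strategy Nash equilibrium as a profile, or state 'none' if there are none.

(A,P,X): not NE [P1→B gives 9>5; P2→S gives 7>0; P3→Z gives 8>6]
(A,P,Y): not NE [P2→R gives 3>1; P3→Z gives 8>3]
(A,P,Z): not NE [P1→B gives 9>6; P2→Q gives 8>7]
(A,Q,X): not NE [P3→Y gives 9>2]
(A,Q,Y): NE
(A,Q,Z): not NE [P3→Y gives 9>1]
(A,R,X): not NE [P1→B gives 8>4; P2→S gives 7>6]
(A,R,Y): not NE [P1→B gives 5>1; P3→X gives 6>4]
(A,R,Z): not NE [P1→B gives 7>0; P2→Q gives 8>4; P3→X gives 6>5]
(A,S,X): not NE [P3→Z gives 2>0]
(A,S,Y): not NE [P1→B gives 4>2; P2→R gives 3>1]
(A,S,Z): not NE [P2→Q gives 8>3]
(B,P,X): not NE [P2→S gives 9>3; P3→Z gives 5>1]
(B,P,Y): not NE [P1→A gives 6>3; P2→S gives 8>0; P3→Z gives 5>0]
(B,P,Z): not NE [P2→S gives 6>4]
(B,Q,X): not NE [P2→S gives 9>1; P3→Y gives 9>4]
(B,Q,Y): not NE [P2→S gives 8>7]
(B,Q,Z): not NE [P1→A gives 7>0; P3→Y gives 9>0]
(B,R,X): not NE [P2→S gives 9>7; P3→Z gives 8>4]
(B,R,Y): not NE [P2→S gives 8>7; P3→Z gives 8>4]
(B,R,Z): not NE [P2→S gives 6>3]
(B,S,X): not NE [P1→A gives 2>1; P3→Y gives 7>6]
(B,S,Y): NE
(B,S,Z): not NE [P1→A gives 8>3; P3→Y gives 7>2]

NE set: (A,Q,Y), (B,S,Y)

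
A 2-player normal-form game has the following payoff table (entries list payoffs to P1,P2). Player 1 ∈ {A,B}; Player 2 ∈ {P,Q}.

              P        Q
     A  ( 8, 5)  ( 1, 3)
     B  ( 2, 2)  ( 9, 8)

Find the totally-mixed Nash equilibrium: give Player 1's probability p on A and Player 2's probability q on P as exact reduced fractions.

P1 indiff ⇒ q·8+(1-q)·1 = q·2+(1-q)·9 ⇒ q(6) = (1-q)(8) ⇒ q = 4/7
P2 indiff ⇒ p·5+(1-p)·2 = p·3+(1-p)·8 ⇒ p(2) = (1-p)(6) ⇒ p = 3/4

P1 mixes 3/4 on A; P2 mixes 4/7 on P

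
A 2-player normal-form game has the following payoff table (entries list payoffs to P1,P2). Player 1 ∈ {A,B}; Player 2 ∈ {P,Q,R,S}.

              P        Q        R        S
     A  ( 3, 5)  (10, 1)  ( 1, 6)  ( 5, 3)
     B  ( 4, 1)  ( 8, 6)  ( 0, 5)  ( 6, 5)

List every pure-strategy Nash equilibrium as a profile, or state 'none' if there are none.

(A,P): not NE [P1→B gives 4>3; P2→R gives 6>5]
(A,Q): not NE [P2→R gives 6>1]
(A,R): NE
(A,S): not NE [P1→B gives 6>5; P2→R gives 6>3]
(B,P): not NE [P2→Q gives 6>1]
(B,Q): not NE [P1→A gives 10>8]
(B,R): not NE [P1→A gives 1>0; P2→Q gives 6>5]
(B,S): not NE [P2→Q gives 6>5]

PSNE = {(A,R)}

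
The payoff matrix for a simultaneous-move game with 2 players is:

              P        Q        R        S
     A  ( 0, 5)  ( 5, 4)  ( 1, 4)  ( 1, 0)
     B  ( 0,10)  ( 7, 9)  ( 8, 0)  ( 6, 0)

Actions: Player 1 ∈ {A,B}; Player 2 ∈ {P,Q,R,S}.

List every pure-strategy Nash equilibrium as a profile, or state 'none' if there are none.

(A,P): NE
(A,Q): not NE [P1→B gives 7>5; P2→P gives 5>4]
(A,R): not NE [P1→B gives 8>1; P2→P gives 5>4]
(A,S): not NE [P1→B gives 6>1; P2→P gives 5>0]
(B,P): NE
(B,Q): not NE [P2→P gives 10>9]
(B,R): not NE [P2→P gives 10>0]
(B,S): not NE [P2→P gives 10>0]

Nash profiles: (A,P), (B,P)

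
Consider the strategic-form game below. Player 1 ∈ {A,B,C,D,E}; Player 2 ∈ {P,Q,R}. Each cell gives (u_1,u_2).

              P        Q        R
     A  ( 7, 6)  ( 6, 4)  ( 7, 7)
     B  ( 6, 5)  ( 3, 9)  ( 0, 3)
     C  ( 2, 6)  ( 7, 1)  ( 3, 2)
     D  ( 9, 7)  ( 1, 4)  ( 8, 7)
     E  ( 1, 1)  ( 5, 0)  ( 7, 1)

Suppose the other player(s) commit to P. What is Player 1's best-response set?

argmax u_1 = {D}

u_1(A vs P) = 7
u_1(B vs P) = 6
u_1(C vs P) = 2
u_1(D vs P) = 9
u_1(E vs P) = 1
max payoff 9 at {D}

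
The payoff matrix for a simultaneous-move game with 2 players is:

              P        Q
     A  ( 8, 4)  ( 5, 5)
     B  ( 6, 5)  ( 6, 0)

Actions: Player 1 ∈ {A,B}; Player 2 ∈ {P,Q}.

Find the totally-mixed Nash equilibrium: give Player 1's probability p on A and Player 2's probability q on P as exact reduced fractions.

(p,q) = (5/6, 1/3)

P1 indiff ⇒ q·8+(1-q)·5 = q·6+(1-q)·6 ⇒ q(2) = (1-q)(1) ⇒ q = 1/3
P2 indiff ⇒ p·4+(1-p)·5 = p·5+(1-p)·0 ⇒ p(-1) = (1-p)(-5) ⇒ p = 5/6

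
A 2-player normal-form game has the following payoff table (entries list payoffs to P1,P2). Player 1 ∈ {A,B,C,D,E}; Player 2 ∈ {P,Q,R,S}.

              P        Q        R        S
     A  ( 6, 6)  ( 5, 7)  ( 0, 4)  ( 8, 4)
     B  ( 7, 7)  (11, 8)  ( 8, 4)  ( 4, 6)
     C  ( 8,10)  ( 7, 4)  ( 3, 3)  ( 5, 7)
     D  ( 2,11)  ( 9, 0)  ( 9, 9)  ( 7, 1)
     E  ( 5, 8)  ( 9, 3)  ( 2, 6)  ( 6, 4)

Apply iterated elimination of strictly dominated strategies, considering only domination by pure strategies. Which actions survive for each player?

Survivors P1:{B,C} P2:{P,Q}

P2 drop R (P beats it: A:6>4 B:7>4 C:10>3 D:11>9 E:8>6)
P2 drop S (P beats it: A:6>4 B:7>6 C:10>7 D:11>1 E:8>4)
P1 drop A (B beats it: P:7>6 Q:11>5)
P1 drop D (B beats it: P:7>2 Q:11>9)
P1 drop E (B beats it: P:7>5 Q:11>9)
P1→{B,C} P2→{P,Q}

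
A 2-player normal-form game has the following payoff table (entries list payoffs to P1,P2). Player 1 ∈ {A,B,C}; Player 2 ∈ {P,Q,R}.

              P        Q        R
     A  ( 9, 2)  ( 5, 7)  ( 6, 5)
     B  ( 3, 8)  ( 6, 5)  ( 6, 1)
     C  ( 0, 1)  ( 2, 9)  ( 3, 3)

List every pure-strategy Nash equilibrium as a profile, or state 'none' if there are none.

PSNE: ∅

(A,P): not NE [P2→Q gives 7>2]
(A,Q): not NE [P1→B gives 6>5]
(A,R): not NE [P2→Q gives 7>5]
(B,P): not NE [P1→A gives 9>3]
(B,Q): not NE [P2→P gives 8>5]
(B,R): not NE [P2→P gives 8>1]
(C,P): not NE [P1→A gives 9>0; P2→Q gives 9>1]
(C,Q): not NE [P1→B gives 6>2]
(C,R): not NE [P1→B gives 6>3; P2→Q gives 9>3]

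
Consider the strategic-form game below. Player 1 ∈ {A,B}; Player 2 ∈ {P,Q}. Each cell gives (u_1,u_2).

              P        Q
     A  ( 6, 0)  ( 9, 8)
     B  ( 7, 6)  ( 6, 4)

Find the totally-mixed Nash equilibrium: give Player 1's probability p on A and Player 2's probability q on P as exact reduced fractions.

P1 indiff ⇒ q·6+(1-q)·9 = q·7+(1-q)·6 ⇒ q(-1) = (1-q)(-3) ⇒ q = 3/4
P2 indiff ⇒ p·0+(1-p)·6 = p·8+(1-p)·4 ⇒ p(-8) = (1-p)(-2) ⇒ p = 1/5

p=1/5, q=3/4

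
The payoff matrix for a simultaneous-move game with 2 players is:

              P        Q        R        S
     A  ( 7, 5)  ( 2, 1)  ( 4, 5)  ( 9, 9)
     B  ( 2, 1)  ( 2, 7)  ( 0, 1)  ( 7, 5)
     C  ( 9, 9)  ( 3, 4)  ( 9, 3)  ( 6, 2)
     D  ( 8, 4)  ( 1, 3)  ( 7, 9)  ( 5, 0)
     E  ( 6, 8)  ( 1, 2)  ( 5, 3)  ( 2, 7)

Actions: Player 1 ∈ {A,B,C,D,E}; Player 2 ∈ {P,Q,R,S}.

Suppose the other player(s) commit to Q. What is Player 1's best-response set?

u_1(A vs Q) = 2
u_1(B vs Q) = 2
u_1(C vs Q) = 3
u_1(D vs Q) = 1
u_1(E vs Q) = 1
max payoff 3 at {C}

P1 best: {C}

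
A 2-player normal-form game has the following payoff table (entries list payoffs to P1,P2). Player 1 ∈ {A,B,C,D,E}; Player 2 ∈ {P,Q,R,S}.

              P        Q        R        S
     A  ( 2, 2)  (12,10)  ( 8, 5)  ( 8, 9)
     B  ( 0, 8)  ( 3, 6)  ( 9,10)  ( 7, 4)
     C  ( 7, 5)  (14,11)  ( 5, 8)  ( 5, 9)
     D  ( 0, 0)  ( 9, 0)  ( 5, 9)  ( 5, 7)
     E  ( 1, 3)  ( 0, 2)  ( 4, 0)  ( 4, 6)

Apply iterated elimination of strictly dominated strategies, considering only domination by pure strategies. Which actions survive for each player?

P1 drop D (A beats it: P:2>0 Q:12>9 R:8>5 S:8>5)
P1 drop E (A beats it: P:2>1 Q:12>0 R:8>4 S:8>4)
P2 drop P (R beats it: A:5>2 B:10>8 C:8>5)
P2 drop S (Q beats it: A:10>9 B:6>4 C:11>9)
P1→{A,B,C} P2→{Q,R}

IESDS → P1:{A,B,C} P2:{Q,R}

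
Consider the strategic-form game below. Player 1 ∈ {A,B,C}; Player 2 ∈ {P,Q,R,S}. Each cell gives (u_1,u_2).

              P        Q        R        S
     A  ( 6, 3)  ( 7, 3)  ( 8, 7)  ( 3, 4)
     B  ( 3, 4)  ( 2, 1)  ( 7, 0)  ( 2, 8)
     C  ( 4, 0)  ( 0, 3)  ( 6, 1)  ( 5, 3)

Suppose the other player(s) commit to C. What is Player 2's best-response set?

u_2(P vs C) = 0
u_2(Q vs C) = 3
u_2(R vs C) = 1
u_2(S vs C) = 3
max payoff 3 at {Q,S}

argmax u_2 = {Q,S}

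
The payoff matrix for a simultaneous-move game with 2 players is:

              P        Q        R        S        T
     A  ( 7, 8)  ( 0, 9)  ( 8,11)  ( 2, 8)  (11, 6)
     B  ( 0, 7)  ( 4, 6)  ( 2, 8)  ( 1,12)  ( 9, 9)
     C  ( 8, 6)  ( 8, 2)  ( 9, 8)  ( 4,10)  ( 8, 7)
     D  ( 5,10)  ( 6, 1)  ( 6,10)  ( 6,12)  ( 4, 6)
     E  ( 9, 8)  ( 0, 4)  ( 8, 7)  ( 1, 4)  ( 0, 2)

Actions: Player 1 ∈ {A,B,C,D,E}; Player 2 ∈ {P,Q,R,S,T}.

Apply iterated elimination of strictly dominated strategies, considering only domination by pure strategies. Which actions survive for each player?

Survivors P1:{C,D,E} P2:{P,R,S}

P2 drop Q (R beats it: A:11>9 B:8>6 C:8>2 D:10>1 E:7>4)
P1 drop B (A beats it: P:7>0 R:8>2 S:2>1 T:11>9)
P2 drop T (R beats it: A:11>6 C:8>7 D:10>6 E:7>2)
P1 drop A (C beats it: P:8>7 R:9>8 S:4>2)
P1→{C,D,E} P2→{P,R,S}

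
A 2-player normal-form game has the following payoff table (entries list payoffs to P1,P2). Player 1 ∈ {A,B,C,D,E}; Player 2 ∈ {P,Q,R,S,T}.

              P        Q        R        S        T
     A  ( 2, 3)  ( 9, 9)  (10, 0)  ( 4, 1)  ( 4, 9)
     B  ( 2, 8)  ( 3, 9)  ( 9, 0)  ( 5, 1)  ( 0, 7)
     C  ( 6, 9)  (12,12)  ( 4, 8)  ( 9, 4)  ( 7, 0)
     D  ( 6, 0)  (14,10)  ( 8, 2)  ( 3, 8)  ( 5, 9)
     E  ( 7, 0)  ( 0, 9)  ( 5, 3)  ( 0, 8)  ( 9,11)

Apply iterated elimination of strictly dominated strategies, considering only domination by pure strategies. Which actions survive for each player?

P2 drop P (Q beats it: A:9>3 B:9>8 C:12>9 D:10>0 E:9>0)
P2 drop R (Q beats it: A:9>0 B:9>0 C:12>8 D:10>2 E:9>3)
P1 drop A (C beats it: Q:12>9 S:9>4 T:7>4)
P1 drop B (C beats it: Q:12>3 S:9>5 T:7>0)
P2 drop S (Q beats it: C:12>4 D:10>8 E:9>8)
P1→{C,D,E} P2→{Q,T}

Survivors P1:{C,D,E} P2:{Q,T}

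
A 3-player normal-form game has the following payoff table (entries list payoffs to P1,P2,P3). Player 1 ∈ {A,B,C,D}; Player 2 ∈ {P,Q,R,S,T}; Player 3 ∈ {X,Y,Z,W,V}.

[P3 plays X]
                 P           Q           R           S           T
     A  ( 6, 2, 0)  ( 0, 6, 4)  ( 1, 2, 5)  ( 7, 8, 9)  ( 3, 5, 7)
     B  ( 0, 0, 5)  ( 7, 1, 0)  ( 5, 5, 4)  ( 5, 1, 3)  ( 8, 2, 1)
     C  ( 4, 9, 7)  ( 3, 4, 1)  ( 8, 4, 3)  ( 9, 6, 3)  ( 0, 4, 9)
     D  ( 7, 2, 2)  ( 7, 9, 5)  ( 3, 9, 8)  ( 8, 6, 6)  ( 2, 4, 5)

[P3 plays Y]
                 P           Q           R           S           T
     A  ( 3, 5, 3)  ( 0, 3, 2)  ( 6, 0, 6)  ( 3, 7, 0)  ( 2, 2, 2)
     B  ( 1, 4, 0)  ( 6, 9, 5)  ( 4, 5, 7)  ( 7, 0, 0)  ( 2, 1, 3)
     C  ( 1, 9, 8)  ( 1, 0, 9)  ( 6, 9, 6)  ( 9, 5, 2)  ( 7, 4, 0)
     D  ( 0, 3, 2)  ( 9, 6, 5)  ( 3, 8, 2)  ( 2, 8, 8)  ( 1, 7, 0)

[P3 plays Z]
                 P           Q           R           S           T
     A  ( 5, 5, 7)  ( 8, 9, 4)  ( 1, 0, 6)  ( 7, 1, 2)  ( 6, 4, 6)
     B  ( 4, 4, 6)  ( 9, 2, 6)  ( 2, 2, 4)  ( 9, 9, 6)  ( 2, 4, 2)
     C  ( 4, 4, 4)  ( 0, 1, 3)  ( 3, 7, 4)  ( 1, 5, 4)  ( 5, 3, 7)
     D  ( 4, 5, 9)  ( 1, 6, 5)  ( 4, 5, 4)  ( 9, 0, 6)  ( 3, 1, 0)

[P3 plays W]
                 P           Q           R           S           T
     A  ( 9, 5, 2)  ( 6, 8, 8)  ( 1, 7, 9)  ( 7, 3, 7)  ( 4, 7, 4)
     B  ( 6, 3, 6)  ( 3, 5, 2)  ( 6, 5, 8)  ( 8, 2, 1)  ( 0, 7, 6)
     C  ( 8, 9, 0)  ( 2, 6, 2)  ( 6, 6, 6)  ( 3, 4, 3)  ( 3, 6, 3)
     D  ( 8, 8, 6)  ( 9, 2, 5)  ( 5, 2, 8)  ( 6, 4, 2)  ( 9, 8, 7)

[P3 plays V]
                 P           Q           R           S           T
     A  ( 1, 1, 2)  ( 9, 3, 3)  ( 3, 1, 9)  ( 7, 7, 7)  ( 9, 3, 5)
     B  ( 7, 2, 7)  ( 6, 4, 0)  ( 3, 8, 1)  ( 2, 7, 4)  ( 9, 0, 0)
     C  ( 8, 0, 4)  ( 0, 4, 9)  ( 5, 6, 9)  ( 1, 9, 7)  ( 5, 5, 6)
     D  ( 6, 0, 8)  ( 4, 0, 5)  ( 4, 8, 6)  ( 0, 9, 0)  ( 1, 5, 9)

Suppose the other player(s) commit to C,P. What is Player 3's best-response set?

P3 best: {Y}

u_3(X vs C,P) = 7
u_3(Y vs C,P) = 8
u_3(Z vs C,P) = 4
u_3(W vs C,P) = 0
u_3(V vs C,P) = 4
max payoff 8 at {Y}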